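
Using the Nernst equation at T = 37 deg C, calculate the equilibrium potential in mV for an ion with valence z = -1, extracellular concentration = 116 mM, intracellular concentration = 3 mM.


E = (RT/(zF)) * ln(C_out/C_in)
T = 37 + 273.15 = 310.15 K
E = (8.314 * 310.15 / (-1 * 96485)) * ln(116/3)
E = -97.68 mV


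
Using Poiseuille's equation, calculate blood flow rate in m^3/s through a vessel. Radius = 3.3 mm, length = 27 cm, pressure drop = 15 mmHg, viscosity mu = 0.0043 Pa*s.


Q = pi*r^4*dP / (8*mu*L)
r = 0.0033 m, L = 0.27 m
dP = 15 mmHg = 1999.83 Pa
Q = 8.0219e-05 m^3/s


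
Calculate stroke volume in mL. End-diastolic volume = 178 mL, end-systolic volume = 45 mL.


SV = EDV - ESV
SV = 178 - 45
SV = 133 mL


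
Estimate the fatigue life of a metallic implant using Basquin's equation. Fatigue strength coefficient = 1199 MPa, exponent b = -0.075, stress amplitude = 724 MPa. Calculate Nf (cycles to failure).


sigma_a = sigma_f' * (2Nf)^b
2Nf = (sigma_a/sigma_f')^(1/b)
2Nf = (724/1199)^(1/-0.075)
2Nf = 833.82496
Nf = 416.9


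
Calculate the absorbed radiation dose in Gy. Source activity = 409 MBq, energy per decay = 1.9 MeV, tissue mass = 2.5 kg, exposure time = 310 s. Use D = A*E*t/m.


A = 409 MBq = 4.0900e+08 Bq
E = 1.9 MeV = 3.0438e-13 J
D = A*E*t/m = 4.0900e+08*3.0438e-13*310/2.5
D = 0.01544 Gy


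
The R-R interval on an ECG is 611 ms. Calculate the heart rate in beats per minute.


HR = 60 / RR_interval(s)
RR = 611 ms = 0.611 s
HR = 60 / 0.611 = 98.2 bpm


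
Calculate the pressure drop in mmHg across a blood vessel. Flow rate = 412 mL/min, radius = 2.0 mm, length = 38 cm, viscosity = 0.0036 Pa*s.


dP = 8*mu*L*Q / (pi*r^4)
Q = 412 mL/min = 6.86667e-06 m^3/s
dP = 1495.04 Pa = 1495.04 / 133.322 mmHg = 11.21 mmHg


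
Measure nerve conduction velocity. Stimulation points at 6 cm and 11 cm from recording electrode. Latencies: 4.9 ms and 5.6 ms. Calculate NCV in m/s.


Distance = (11 - 6) / 100 = 0.05 m
dt = (5.6 - 4.9) / 1000 = 7.0000e-04 s
NCV = dist / dt = 71.43 m/s


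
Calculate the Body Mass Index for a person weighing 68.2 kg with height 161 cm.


BMI = weight / height^2
height = 161 cm = 1.61 m
BMI = 68.2 / 1.61^2
BMI = 26.31 kg/m^2


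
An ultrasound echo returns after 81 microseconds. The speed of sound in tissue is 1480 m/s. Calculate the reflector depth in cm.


depth = c * t / 2
t = 81 us = 8.1000e-05 s
depth = 1480 * 8.1000e-05 / 2
depth = 0.05994 m = 5.994 cm


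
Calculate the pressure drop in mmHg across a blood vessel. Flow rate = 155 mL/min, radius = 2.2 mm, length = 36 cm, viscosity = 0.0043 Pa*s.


dP = 8*mu*L*Q / (pi*r^4)
Q = 155 mL/min = 2.58333e-06 m^3/s
dP = 434.711 Pa = 434.711 / 133.322 mmHg = 3.261 mmHg


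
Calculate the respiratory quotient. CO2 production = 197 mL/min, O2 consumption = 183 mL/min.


RQ = VCO2 / VO2
RQ = 197 / 183
RQ = 1.077


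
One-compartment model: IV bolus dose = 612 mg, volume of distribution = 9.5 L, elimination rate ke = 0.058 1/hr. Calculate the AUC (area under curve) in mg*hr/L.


C0 = Dose/Vd = 612/9.5 = 64.4211 mg/L
AUC = C0/ke = 64.4211/0.058
AUC = 1111 mg*hr/L


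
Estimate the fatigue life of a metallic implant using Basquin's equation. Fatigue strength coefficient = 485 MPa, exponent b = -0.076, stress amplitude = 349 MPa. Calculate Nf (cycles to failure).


sigma_a = sigma_f' * (2Nf)^b
2Nf = (sigma_a/sigma_f')^(1/b)
2Nf = (349/485)^(1/-0.076)
2Nf = 75.941258
Nf = 37.97


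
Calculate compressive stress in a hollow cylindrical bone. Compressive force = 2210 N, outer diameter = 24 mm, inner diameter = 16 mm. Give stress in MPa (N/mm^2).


A = pi*(r_o^2 - r_i^2)
r_o = 12 mm, r_i = 8 mm
A = 251.327 mm^2
sigma = F/A = 2210 / 251.327
sigma = 8.793 MPa


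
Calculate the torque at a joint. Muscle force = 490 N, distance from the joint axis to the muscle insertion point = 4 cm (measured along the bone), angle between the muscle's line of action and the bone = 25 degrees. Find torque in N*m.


Torque = F * d * sin(theta)   (moment arm = d*sin(theta))
d = 4 cm = 0.04 m
Torque = 490 * 0.04 * sin(25)
Torque = 8.283 N*m


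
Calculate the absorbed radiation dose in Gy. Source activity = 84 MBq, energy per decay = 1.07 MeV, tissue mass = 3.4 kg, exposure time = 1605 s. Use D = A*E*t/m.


A = 84 MBq = 8.4000e+07 Bq
E = 1.07 MeV = 1.71414e-13 J
D = A*E*t/m = 8.4000e+07*1.71414e-13*1605/3.4
D = 0.006797 Gy


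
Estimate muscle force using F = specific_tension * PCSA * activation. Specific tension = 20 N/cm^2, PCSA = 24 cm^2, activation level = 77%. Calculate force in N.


F = sigma * PCSA * activation
F = 20 * 24 * 0.77
F = 369.6 N


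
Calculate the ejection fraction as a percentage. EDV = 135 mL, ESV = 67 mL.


SV = EDV - ESV = 135 - 67 = 68 mL
EF = SV/EDV * 100 = 68/135 * 100
EF = 50.37%


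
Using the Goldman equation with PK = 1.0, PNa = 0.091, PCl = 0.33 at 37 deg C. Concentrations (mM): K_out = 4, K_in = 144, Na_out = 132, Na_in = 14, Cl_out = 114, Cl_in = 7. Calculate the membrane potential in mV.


Vm = (RT/F)*ln((PK*Ko + PNa*Nao + PCl*Cli)/(PK*Ki + PNa*Nai + PCl*Clo))
Numer = 18.322, Denom = 182.894
Vm = -61.49 mV


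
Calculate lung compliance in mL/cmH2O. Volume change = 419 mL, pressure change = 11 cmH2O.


C = dV / dP
C = 419 / 11
C = 38.09 mL/cmH2O


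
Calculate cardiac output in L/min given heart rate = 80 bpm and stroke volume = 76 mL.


CO = HR * SV
CO = 80 * 76 / 1000
CO = 6.08 L/min


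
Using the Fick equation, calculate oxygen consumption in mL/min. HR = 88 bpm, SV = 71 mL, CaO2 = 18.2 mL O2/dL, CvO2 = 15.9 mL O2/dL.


CO = HR*SV = 88*71/1000 = 6.248 L/min
a-v O2 diff = 18.2 - 15.9 = 2.3 mL/dL
VO2 = CO * (CaO2-CvO2) * 10 dL/L
VO2 = 6.248 * 2.3 * 10
VO2 = 143.7 mL/min


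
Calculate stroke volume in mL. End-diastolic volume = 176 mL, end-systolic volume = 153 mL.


SV = EDV - ESV
SV = 176 - 153
SV = 23 mL


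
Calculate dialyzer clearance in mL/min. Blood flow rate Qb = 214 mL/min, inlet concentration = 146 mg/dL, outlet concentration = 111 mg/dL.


K = Qb * (Cb_in - Cb_out) / Cb_in
K = 214 * (146 - 111) / 146
K = 51.3 mL/min


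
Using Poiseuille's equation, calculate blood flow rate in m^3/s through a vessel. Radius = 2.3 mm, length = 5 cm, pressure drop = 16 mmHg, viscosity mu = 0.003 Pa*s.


Q = pi*r^4*dP / (8*mu*L)
r = 0.0023 m, L = 0.05 m
dP = 16 mmHg = 2133.152 Pa
Q = 1.5628e-04 m^3/s


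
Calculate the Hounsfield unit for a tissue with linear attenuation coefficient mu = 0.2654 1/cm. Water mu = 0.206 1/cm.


HU = ((mu_tissue - mu_water) / mu_water) * 1000
HU = ((0.2654 - 0.206) / 0.206) * 1000
HU = 288.3


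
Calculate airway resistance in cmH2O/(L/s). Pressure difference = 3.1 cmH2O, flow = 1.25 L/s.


R = dP / flow
R = 3.1 / 1.25
R = 2.48 cmH2O/(L/s)


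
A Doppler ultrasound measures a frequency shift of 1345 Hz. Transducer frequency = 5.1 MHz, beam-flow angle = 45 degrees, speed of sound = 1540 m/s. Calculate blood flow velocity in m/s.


v = fd * c / (2 * f0 * cos(theta))
v = 1345 * 1540 / (2 * 5.1000e+06 * cos(45))
v = 0.2872 m/s


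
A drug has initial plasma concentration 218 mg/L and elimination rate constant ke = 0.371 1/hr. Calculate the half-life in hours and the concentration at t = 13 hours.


t_half = ln(2) / ke = 0.693147 / 0.371 = 1.868 hr
C(t) = C0 * exp(-ke*t) = 218 * exp(-0.371*13)
C(13) = 1.753 mg/L


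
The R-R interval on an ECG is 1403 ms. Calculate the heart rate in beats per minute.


HR = 60 / RR_interval(s)
RR = 1403 ms = 1.403 s
HR = 60 / 1.403 = 42.77 bpm


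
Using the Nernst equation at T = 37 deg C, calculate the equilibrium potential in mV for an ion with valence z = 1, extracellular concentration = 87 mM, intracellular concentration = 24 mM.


E = (RT/(zF)) * ln(C_out/C_in)
T = 37 + 273.15 = 310.15 K
E = (8.314 * 310.15 / (1 * 96485)) * ln(87/24)
E = 34.42 mV


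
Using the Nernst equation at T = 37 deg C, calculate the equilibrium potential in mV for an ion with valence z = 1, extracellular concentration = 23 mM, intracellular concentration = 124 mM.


E = (RT/(zF)) * ln(C_out/C_in)
T = 37 + 273.15 = 310.15 K
E = (8.314 * 310.15 / (1 * 96485)) * ln(23/124)
E = -45.03 mV


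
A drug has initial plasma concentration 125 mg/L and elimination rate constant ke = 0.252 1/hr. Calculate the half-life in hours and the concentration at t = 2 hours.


t_half = ln(2) / ke = 0.693147 / 0.252 = 2.751 hr
C(t) = C0 * exp(-ke*t) = 125 * exp(-0.252*2)
C(2) = 75.51 mg/L


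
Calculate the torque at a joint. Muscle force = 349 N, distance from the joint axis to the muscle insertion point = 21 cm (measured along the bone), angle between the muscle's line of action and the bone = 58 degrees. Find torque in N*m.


Torque = F * d * sin(theta)   (moment arm = d*sin(theta))
d = 21 cm = 0.21 m
Torque = 349 * 0.21 * sin(58)
Torque = 62.15 N*m


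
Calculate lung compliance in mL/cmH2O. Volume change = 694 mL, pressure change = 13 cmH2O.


C = dV / dP
C = 694 / 13
C = 53.38 mL/cmH2O


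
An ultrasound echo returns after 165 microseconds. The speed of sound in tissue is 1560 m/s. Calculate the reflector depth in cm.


depth = c * t / 2
t = 165 us = 1.6500e-04 s
depth = 1560 * 1.6500e-04 / 2
depth = 0.1287 m = 12.87 cm


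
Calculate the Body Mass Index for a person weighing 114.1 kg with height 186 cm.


BMI = weight / height^2
height = 186 cm = 1.86 m
BMI = 114.1 / 1.86^2
BMI = 32.98 kg/m^2


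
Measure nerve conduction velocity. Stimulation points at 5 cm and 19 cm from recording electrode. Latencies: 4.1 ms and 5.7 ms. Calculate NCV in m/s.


Distance = (19 - 5) / 100 = 0.14 m
dt = (5.7 - 4.1) / 1000 = 0.0016 s
NCV = dist / dt = 87.5 m/s


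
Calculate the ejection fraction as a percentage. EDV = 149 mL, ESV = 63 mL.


SV = EDV - ESV = 149 - 63 = 86 mL
EF = SV/EDV * 100 = 86/149 * 100
EF = 57.72%


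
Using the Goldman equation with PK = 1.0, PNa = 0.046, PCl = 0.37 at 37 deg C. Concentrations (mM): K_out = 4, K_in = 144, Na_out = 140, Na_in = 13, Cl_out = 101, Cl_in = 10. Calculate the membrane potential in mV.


Vm = (RT/F)*ln((PK*Ko + PNa*Nao + PCl*Cli)/(PK*Ki + PNa*Nai + PCl*Clo))
Numer = 14.14, Denom = 181.968
Vm = -68.28 mV


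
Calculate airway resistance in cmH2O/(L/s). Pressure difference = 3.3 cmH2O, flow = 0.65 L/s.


R = dP / flow
R = 3.3 / 0.65
R = 5.077 cmH2O/(L/s)


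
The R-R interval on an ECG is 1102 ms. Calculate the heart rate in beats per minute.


HR = 60 / RR_interval(s)
RR = 1102 ms = 1.102 s
HR = 60 / 1.102 = 54.45 bpm


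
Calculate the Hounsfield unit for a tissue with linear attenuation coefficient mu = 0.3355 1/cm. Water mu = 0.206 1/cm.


HU = ((mu_tissue - mu_water) / mu_water) * 1000
HU = ((0.3355 - 0.206) / 0.206) * 1000
HU = 628.6


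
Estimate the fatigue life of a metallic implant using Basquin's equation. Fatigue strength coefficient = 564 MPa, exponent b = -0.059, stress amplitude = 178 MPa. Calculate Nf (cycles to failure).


sigma_a = sigma_f' * (2Nf)^b
2Nf = (sigma_a/sigma_f')^(1/b)
2Nf = (178/564)^(1/-0.059)
2Nf = 3.084163e+08
Nf = 1.5421e+08


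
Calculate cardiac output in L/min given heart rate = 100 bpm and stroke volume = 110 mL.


CO = HR * SV
CO = 100 * 110 / 1000
CO = 11 L/min


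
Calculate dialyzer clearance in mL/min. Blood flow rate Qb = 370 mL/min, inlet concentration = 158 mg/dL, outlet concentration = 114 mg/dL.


K = Qb * (Cb_in - Cb_out) / Cb_in
K = 370 * (158 - 114) / 158
K = 103 mL/min


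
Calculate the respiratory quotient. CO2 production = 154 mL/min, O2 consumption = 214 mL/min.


RQ = VCO2 / VO2
RQ = 154 / 214
RQ = 0.7196


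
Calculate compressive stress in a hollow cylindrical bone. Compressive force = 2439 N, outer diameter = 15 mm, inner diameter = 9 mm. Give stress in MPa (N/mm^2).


A = pi*(r_o^2 - r_i^2)
r_o = 7.5 mm, r_i = 4.5 mm
A = 113.097 mm^2
sigma = F/A = 2439 / 113.097
sigma = 21.57 MPa


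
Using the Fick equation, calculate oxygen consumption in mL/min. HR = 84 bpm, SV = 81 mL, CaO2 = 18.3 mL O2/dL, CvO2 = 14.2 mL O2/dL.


CO = HR*SV = 84*81/1000 = 6.804 L/min
a-v O2 diff = 18.3 - 14.2 = 4.1 mL/dL
VO2 = CO * (CaO2-CvO2) * 10 dL/L
VO2 = 6.804 * 4.1 * 10
VO2 = 279 mL/min


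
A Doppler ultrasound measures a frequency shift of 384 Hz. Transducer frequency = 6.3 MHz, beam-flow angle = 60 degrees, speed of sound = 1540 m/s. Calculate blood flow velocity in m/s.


v = fd * c / (2 * f0 * cos(theta))
v = 384 * 1540 / (2 * 6.3000e+06 * cos(60))
v = 0.09387 m/s


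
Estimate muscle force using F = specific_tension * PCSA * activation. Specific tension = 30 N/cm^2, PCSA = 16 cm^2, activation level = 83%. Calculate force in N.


F = sigma * PCSA * activation
F = 30 * 16 * 0.83
F = 398.4 N


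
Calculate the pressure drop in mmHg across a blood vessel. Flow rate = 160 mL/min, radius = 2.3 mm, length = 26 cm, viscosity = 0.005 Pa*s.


dP = 8*mu*L*Q / (pi*r^4)
Q = 160 mL/min = 2.66667e-06 m^3/s
dP = 315.458 Pa = 315.458 / 133.322 mmHg = 2.366 mmHg


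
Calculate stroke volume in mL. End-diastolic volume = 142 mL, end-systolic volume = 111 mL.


SV = EDV - ESV
SV = 142 - 111
SV = 31 mL


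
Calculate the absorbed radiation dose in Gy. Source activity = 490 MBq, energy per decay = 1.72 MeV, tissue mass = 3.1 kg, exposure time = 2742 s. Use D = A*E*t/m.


A = 490 MBq = 4.9000e+08 Bq
E = 1.72 MeV = 2.75544e-13 J
D = A*E*t/m = 4.9000e+08*2.75544e-13*2742/3.1
D = 0.1194 Gy


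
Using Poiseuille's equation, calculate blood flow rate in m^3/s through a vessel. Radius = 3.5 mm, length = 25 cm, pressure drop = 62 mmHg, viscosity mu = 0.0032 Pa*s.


Q = pi*r^4*dP / (8*mu*L)
r = 0.0035 m, L = 0.25 m
dP = 62 mmHg = 8265.964 Pa
Q = 6.0889e-04 m^3/s


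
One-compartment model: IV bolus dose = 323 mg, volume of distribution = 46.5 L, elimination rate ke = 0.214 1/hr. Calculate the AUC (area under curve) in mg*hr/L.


C0 = Dose/Vd = 323/46.5 = 6.94624 mg/L
AUC = C0/ke = 6.94624/0.214
AUC = 32.46 mg*hr/L


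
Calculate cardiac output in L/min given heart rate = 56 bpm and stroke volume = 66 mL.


CO = HR * SV
CO = 56 * 66 / 1000
CO = 3.696 L/min


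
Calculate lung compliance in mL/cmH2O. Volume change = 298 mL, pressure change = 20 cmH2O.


C = dV / dP
C = 298 / 20
C = 14.9 mL/cmH2O


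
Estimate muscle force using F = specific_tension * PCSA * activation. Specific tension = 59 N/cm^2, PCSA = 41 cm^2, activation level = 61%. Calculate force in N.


F = sigma * PCSA * activation
F = 59 * 41 * 0.61
F = 1476 N


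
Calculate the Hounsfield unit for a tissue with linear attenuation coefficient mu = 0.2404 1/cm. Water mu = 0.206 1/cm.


HU = ((mu_tissue - mu_water) / mu_water) * 1000
HU = ((0.2404 - 0.206) / 0.206) * 1000
HU = 167


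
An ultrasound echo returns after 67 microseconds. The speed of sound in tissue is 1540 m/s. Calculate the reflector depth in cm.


depth = c * t / 2
t = 67 us = 6.7000e-05 s
depth = 1540 * 6.7000e-05 / 2
depth = 0.05159 m = 5.159 cm


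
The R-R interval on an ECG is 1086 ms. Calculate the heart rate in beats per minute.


HR = 60 / RR_interval(s)
RR = 1086 ms = 1.086 s
HR = 60 / 1.086 = 55.25 bpm


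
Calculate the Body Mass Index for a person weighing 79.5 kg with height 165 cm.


BMI = weight / height^2
height = 165 cm = 1.65 m
BMI = 79.5 / 1.65^2
BMI = 29.2 kg/m^2


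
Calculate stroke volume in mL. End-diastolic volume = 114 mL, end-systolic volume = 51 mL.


SV = EDV - ESV
SV = 114 - 51
SV = 63 mL


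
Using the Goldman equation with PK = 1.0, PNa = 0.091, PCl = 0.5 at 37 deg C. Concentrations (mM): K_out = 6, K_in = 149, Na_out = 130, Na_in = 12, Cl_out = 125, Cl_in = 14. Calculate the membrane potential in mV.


Vm = (RT/F)*ln((PK*Ko + PNa*Nao + PCl*Cli)/(PK*Ki + PNa*Nai + PCl*Clo))
Numer = 24.83, Denom = 212.592
Vm = -57.39 mV


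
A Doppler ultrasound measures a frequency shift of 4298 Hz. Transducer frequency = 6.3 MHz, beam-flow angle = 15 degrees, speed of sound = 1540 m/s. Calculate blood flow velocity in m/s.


v = fd * c / (2 * f0 * cos(theta))
v = 4298 * 1540 / (2 * 6.3000e+06 * cos(15))
v = 0.5438 m/s


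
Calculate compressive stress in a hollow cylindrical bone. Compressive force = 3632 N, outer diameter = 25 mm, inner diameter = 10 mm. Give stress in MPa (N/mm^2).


A = pi*(r_o^2 - r_i^2)
r_o = 12.5 mm, r_i = 5 mm
A = 412.334 mm^2
sigma = F/A = 3632 / 412.334
sigma = 8.808 MPa


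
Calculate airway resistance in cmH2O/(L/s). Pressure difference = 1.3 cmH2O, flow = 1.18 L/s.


R = dP / flow
R = 1.3 / 1.18
R = 1.102 cmH2O/(L/s)


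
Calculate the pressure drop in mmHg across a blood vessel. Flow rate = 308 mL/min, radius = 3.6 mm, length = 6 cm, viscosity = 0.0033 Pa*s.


dP = 8*mu*L*Q / (pi*r^4)
Q = 308 mL/min = 5.13333e-06 m^3/s
dP = 15.4097 Pa = 15.4097 / 133.322 mmHg = 0.1156 mmHg


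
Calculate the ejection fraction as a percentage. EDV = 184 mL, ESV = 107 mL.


SV = EDV - ESV = 184 - 107 = 77 mL
EF = SV/EDV * 100 = 77/184 * 100
EF = 41.85%


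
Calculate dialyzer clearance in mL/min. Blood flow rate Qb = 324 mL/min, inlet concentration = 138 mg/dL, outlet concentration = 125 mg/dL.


K = Qb * (Cb_in - Cb_out) / Cb_in
K = 324 * (138 - 125) / 138
K = 30.52 mL/min


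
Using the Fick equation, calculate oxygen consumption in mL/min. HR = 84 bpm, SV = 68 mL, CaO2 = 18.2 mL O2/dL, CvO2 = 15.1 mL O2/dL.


CO = HR*SV = 84*68/1000 = 5.712 L/min
a-v O2 diff = 18.2 - 15.1 = 3.1 mL/dL
VO2 = CO * (CaO2-CvO2) * 10 dL/L
VO2 = 5.712 * 3.1 * 10
VO2 = 177.1 mL/min


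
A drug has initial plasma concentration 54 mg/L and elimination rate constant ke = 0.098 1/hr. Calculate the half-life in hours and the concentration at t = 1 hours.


t_half = ln(2) / ke = 0.693147 / 0.098 = 7.073 hr
C(t) = C0 * exp(-ke*t) = 54 * exp(-0.098*1)
C(1) = 48.96 mg/L


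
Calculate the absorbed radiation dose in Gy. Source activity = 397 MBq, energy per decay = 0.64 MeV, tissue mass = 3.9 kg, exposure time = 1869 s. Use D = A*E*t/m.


A = 397 MBq = 3.9700e+08 Bq
E = 0.64 MeV = 1.02528e-13 J
D = A*E*t/m = 3.9700e+08*1.02528e-13*1869/3.9
D = 0.01951 Gy


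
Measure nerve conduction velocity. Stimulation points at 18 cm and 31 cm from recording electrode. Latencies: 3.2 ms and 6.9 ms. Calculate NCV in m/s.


Distance = (31 - 18) / 100 = 0.13 m
dt = (6.9 - 3.2) / 1000 = 0.0037 s
NCV = dist / dt = 35.14 m/s


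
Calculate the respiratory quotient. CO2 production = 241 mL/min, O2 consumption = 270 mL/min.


RQ = VCO2 / VO2
RQ = 241 / 270
RQ = 0.8926


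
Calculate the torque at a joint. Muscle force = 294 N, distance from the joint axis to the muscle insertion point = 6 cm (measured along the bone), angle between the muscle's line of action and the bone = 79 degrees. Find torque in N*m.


Torque = F * d * sin(theta)   (moment arm = d*sin(theta))
d = 6 cm = 0.06 m
Torque = 294 * 0.06 * sin(79)
Torque = 17.32 N*m


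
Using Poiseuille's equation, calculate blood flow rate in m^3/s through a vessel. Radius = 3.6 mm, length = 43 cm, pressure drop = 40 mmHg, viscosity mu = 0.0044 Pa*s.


Q = pi*r^4*dP / (8*mu*L)
r = 0.0036 m, L = 0.43 m
dP = 40 mmHg = 5332.88 Pa
Q = 1.8591e-04 m^3/s


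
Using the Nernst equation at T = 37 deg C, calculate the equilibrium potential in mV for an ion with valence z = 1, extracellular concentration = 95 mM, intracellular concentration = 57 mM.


E = (RT/(zF)) * ln(C_out/C_in)
T = 37 + 273.15 = 310.15 K
E = (8.314 * 310.15 / (1 * 96485)) * ln(95/57)
E = 13.65 mV


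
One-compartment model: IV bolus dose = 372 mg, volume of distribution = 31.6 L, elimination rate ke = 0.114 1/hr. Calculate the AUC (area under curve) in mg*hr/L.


C0 = Dose/Vd = 372/31.6 = 11.7722 mg/L
AUC = C0/ke = 11.7722/0.114
AUC = 103.3 mg*hr/L


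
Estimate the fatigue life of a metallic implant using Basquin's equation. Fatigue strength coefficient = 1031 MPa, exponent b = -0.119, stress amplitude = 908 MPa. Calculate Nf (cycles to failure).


sigma_a = sigma_f' * (2Nf)^b
2Nf = (sigma_a/sigma_f')^(1/b)
2Nf = (908/1031)^(1/-0.119)
2Nf = 2.908286
Nf = 1.454


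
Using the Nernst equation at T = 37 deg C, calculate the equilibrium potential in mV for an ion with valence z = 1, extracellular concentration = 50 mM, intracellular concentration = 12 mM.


E = (RT/(zF)) * ln(C_out/C_in)
T = 37 + 273.15 = 310.15 K
E = (8.314 * 310.15 / (1 * 96485)) * ln(50/12)
E = 38.14 mV


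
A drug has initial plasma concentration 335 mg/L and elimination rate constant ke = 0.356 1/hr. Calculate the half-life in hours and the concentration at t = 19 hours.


t_half = ln(2) / ke = 0.693147 / 0.356 = 1.947 hr
C(t) = C0 * exp(-ke*t) = 335 * exp(-0.356*19)
C(19) = 0.3868 mg/L


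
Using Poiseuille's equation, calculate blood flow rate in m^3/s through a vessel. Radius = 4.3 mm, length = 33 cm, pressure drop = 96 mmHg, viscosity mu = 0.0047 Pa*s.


Q = pi*r^4*dP / (8*mu*L)
r = 0.0043 m, L = 0.33 m
dP = 96 mmHg = 12798.912 Pa
Q = 0.001108 m^3/s


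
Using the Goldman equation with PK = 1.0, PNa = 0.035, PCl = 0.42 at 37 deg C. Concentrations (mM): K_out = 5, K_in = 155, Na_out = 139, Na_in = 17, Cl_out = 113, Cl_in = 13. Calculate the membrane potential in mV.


Vm = (RT/F)*ln((PK*Ko + PNa*Nao + PCl*Cli)/(PK*Ki + PNa*Nai + PCl*Clo))
Numer = 15.325, Denom = 203.055
Vm = -69.06 mV


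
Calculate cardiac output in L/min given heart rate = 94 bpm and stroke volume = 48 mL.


CO = HR * SV
CO = 94 * 48 / 1000
CO = 4.512 L/min


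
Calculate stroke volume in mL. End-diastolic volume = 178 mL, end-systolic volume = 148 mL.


SV = EDV - ESV
SV = 178 - 148
SV = 30 mL


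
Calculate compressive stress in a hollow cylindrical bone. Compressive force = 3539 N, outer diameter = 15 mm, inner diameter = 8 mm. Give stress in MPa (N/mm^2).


A = pi*(r_o^2 - r_i^2)
r_o = 7.5 mm, r_i = 4 mm
A = 126.449 mm^2
sigma = F/A = 3539 / 126.449
sigma = 27.99 MPa


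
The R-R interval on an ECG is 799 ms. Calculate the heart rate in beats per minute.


HR = 60 / RR_interval(s)
RR = 799 ms = 0.799 s
HR = 60 / 0.799 = 75.09 bpm


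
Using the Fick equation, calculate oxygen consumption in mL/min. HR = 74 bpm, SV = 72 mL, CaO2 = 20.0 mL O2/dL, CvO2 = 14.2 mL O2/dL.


CO = HR*SV = 74*72/1000 = 5.328 L/min
a-v O2 diff = 20.0 - 14.2 = 5.8 mL/dL
VO2 = CO * (CaO2-CvO2) * 10 dL/L
VO2 = 5.328 * 5.8 * 10
VO2 = 309 mL/min


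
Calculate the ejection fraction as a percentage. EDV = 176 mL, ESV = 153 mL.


SV = EDV - ESV = 176 - 153 = 23 mL
EF = SV/EDV * 100 = 23/176 * 100
EF = 13.07%


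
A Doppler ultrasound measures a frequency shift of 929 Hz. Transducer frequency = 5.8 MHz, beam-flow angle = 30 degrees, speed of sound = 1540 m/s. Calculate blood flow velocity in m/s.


v = fd * c / (2 * f0 * cos(theta))
v = 929 * 1540 / (2 * 5.8000e+06 * cos(30))
v = 0.1424 m/s


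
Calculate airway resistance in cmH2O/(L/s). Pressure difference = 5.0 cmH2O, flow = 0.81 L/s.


R = dP / flow
R = 5.0 / 0.81
R = 6.173 cmH2O/(L/s)


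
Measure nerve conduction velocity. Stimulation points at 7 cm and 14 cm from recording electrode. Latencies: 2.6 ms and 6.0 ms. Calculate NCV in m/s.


Distance = (14 - 7) / 100 = 0.07 m
dt = (6.0 - 2.6) / 1000 = 0.0034 s
NCV = dist / dt = 20.59 m/s


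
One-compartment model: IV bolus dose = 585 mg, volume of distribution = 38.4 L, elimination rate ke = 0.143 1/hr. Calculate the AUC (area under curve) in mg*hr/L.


C0 = Dose/Vd = 585/38.4 = 15.2344 mg/L
AUC = C0/ke = 15.2344/0.143
AUC = 106.5 mg*hr/L


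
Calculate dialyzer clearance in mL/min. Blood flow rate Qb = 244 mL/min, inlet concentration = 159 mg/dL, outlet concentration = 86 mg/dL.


K = Qb * (Cb_in - Cb_out) / Cb_in
K = 244 * (159 - 86) / 159
K = 112 mL/min


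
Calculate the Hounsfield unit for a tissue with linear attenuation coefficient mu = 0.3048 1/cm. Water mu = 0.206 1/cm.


HU = ((mu_tissue - mu_water) / mu_water) * 1000
HU = ((0.3048 - 0.206) / 0.206) * 1000
HU = 479.6


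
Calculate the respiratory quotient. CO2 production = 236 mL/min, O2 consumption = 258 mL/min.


RQ = VCO2 / VO2
RQ = 236 / 258
RQ = 0.9147


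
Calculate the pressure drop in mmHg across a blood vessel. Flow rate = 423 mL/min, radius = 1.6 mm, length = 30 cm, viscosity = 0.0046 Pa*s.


dP = 8*mu*L*Q / (pi*r^4)
Q = 423 mL/min = 7.05e-06 m^3/s
dP = 3780.32 Pa = 3780.32 / 133.322 mmHg = 28.35 mmHg


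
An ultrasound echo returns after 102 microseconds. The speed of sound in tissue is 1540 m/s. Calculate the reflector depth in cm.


depth = c * t / 2
t = 102 us = 1.0200e-04 s
depth = 1540 * 1.0200e-04 / 2
depth = 0.07854 m = 7.854 cm


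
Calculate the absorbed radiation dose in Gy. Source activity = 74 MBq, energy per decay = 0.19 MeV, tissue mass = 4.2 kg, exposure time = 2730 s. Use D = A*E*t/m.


A = 74 MBq = 7.4000e+07 Bq
E = 0.19 MeV = 3.0438e-14 J
D = A*E*t/m = 7.4000e+07*3.0438e-14*2730/4.2
D = 0.001464 Gy


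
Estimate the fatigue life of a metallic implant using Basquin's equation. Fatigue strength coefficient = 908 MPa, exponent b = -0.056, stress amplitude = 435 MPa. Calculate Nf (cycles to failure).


sigma_a = sigma_f' * (2Nf)^b
2Nf = (sigma_a/sigma_f')^(1/b)
2Nf = (435/908)^(1/-0.056)
2Nf = 509427.04
Nf = 2.547e+05


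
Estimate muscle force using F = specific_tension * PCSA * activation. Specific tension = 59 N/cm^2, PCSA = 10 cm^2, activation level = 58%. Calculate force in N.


F = sigma * PCSA * activation
F = 59 * 10 * 0.58
F = 342.2 N


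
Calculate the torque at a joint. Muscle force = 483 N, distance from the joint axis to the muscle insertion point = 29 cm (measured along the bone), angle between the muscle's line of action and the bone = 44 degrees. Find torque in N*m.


Torque = F * d * sin(theta)   (moment arm = d*sin(theta))
d = 29 cm = 0.29 m
Torque = 483 * 0.29 * sin(44)
Torque = 97.3 N*m


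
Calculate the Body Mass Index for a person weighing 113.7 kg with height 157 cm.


BMI = weight / height^2
height = 157 cm = 1.57 m
BMI = 113.7 / 1.57^2
BMI = 46.13 kg/m^2


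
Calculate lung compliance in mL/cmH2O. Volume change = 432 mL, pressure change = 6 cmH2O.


C = dV / dP
C = 432 / 6
C = 72 mL/cmH2O


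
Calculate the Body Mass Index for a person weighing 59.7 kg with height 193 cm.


BMI = weight / height^2
height = 193 cm = 1.93 m
BMI = 59.7 / 1.93^2
BMI = 16.03 kg/m^2


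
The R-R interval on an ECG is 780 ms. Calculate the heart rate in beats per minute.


HR = 60 / RR_interval(s)
RR = 780 ms = 0.78 s
HR = 60 / 0.78 = 76.92 bpm


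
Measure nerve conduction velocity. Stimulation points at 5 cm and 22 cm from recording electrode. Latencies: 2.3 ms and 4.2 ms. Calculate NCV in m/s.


Distance = (22 - 5) / 100 = 0.17 m
dt = (4.2 - 2.3) / 1000 = 0.0019 s
NCV = dist / dt = 89.47 m/s


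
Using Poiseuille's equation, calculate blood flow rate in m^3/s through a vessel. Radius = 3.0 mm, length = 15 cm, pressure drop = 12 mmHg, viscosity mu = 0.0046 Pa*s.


Q = pi*r^4*dP / (8*mu*L)
r = 0.003 m, L = 0.15 m
dP = 12 mmHg = 1599.864 Pa
Q = 7.3753e-05 m^3/s


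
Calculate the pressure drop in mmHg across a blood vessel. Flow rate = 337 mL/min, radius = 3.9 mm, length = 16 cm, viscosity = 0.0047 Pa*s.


dP = 8*mu*L*Q / (pi*r^4)
Q = 337 mL/min = 5.61667e-06 m^3/s
dP = 46.492 Pa = 46.492 / 133.322 mmHg = 0.3487 mmHg


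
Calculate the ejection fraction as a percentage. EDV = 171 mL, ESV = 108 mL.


SV = EDV - ESV = 171 - 108 = 63 mL
EF = SV/EDV * 100 = 63/171 * 100
EF = 36.84%


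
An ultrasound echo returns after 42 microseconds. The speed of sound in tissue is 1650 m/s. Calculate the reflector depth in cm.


depth = c * t / 2
t = 42 us = 4.2000e-05 s
depth = 1650 * 4.2000e-05 / 2
depth = 0.03465 m = 3.465 cm


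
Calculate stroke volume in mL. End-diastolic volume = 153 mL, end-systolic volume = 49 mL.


SV = EDV - ESV
SV = 153 - 49
SV = 104 mL


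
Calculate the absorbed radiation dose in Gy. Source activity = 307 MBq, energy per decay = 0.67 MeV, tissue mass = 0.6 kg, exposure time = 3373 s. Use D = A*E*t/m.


A = 307 MBq = 3.0700e+08 Bq
E = 0.67 MeV = 1.07334e-13 J
D = A*E*t/m = 3.0700e+08*1.07334e-13*3373/0.6
D = 0.1852 Gy


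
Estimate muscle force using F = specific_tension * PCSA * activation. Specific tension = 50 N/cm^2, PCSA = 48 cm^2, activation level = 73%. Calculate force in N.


F = sigma * PCSA * activation
F = 50 * 48 * 0.73
F = 1752 N


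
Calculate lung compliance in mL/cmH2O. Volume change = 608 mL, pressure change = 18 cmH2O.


C = dV / dP
C = 608 / 18
C = 33.78 mL/cmH2O


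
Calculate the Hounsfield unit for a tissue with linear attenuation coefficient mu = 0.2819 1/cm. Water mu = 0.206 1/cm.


HU = ((mu_tissue - mu_water) / mu_water) * 1000
HU = ((0.2819 - 0.206) / 0.206) * 1000
HU = 368.4


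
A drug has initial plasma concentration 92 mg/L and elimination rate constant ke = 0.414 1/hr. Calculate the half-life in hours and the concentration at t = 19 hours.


t_half = ln(2) / ke = 0.693147 / 0.414 = 1.674 hr
C(t) = C0 * exp(-ke*t) = 92 * exp(-0.414*19)
C(19) = 0.03529 mg/L


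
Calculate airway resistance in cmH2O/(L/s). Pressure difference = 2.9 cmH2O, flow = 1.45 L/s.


R = dP / flow
R = 2.9 / 1.45
R = 2 cmH2O/(L/s)


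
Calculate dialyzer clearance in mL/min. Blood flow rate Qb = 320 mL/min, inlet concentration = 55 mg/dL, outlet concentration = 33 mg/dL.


K = Qb * (Cb_in - Cb_out) / Cb_in
K = 320 * (55 - 33) / 55
K = 128 mL/min


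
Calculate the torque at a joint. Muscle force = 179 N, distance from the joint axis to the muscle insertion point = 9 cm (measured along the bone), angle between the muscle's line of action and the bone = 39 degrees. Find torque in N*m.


Torque = F * d * sin(theta)   (moment arm = d*sin(theta))
d = 9 cm = 0.09 m
Torque = 179 * 0.09 * sin(39)
Torque = 10.14 N*m


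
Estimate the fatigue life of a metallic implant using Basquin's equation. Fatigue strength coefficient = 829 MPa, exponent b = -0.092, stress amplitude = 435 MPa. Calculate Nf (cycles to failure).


sigma_a = sigma_f' * (2Nf)^b
2Nf = (sigma_a/sigma_f')^(1/b)
2Nf = (435/829)^(1/-0.092)
2Nf = 1107.1023
Nf = 553.6


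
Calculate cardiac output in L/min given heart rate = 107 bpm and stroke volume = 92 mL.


CO = HR * SV
CO = 107 * 92 / 1000
CO = 9.844 L/min


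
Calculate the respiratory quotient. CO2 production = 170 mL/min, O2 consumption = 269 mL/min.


RQ = VCO2 / VO2
RQ = 170 / 269
RQ = 0.632


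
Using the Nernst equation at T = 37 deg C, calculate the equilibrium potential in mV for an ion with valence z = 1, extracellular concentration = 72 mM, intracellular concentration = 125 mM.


E = (RT/(zF)) * ln(C_out/C_in)
T = 37 + 273.15 = 310.15 K
E = (8.314 * 310.15 / (1 * 96485)) * ln(72/125)
E = -14.74 mV


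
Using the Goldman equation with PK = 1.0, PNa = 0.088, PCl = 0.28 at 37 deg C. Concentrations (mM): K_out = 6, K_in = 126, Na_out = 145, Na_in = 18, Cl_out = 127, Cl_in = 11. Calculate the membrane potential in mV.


Vm = (RT/F)*ln((PK*Ko + PNa*Nao + PCl*Cli)/(PK*Ki + PNa*Nai + PCl*Clo))
Numer = 21.84, Denom = 163.144
Vm = -53.74 mV


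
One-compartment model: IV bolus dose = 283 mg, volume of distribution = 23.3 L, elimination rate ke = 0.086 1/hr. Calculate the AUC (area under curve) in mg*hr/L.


C0 = Dose/Vd = 283/23.3 = 12.1459 mg/L
AUC = C0/ke = 12.1459/0.086
AUC = 141.2 mg*hr/L


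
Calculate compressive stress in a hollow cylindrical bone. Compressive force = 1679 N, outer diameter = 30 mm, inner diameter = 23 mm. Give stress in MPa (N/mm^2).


A = pi*(r_o^2 - r_i^2)
r_o = 15 mm, r_i = 11.5 mm
A = 291.383 mm^2
sigma = F/A = 1679 / 291.383
sigma = 5.762 MPa


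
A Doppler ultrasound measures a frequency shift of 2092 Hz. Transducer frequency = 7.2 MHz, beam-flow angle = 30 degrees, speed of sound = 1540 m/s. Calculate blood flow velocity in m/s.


v = fd * c / (2 * f0 * cos(theta))
v = 2092 * 1540 / (2 * 7.2000e+06 * cos(30))
v = 0.2583 m/s


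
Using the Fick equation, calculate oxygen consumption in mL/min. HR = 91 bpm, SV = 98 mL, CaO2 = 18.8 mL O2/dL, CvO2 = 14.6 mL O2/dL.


CO = HR*SV = 91*98/1000 = 8.918 L/min
a-v O2 diff = 18.8 - 14.6 = 4.2 mL/dL
VO2 = CO * (CaO2-CvO2) * 10 dL/L
VO2 = 8.918 * 4.2 * 10
VO2 = 374.6 mL/min


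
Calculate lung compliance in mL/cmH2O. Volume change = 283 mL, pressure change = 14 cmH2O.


C = dV / dP
C = 283 / 14
C = 20.21 mL/cmH2O


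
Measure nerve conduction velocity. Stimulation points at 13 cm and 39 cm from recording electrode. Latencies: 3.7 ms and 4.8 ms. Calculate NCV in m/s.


Distance = (39 - 13) / 100 = 0.26 m
dt = (4.8 - 3.7) / 1000 = 0.0011 s
NCV = dist / dt = 236.4 m/s


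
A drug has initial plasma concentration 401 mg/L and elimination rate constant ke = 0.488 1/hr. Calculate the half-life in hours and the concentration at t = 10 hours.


t_half = ln(2) / ke = 0.693147 / 0.488 = 1.42 hr
C(t) = C0 * exp(-ke*t) = 401 * exp(-0.488*10)
C(10) = 3.046 mg/L


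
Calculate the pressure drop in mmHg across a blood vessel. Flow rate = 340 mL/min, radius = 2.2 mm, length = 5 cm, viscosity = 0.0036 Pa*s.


dP = 8*mu*L*Q / (pi*r^4)
Q = 340 mL/min = 5.66667e-06 m^3/s
dP = 110.879 Pa = 110.879 / 133.322 mmHg = 0.8317 mmHg


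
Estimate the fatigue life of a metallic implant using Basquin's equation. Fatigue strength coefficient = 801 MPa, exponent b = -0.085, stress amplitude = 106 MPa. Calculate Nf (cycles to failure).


sigma_a = sigma_f' * (2Nf)^b
2Nf = (sigma_a/sigma_f')^(1/b)
2Nf = (106/801)^(1/-0.085)
2Nf = 2.1540447e+10
Nf = 1.0770e+10


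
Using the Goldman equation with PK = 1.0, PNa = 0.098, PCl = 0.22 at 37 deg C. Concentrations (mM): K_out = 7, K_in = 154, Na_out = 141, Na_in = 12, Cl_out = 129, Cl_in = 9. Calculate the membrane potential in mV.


Vm = (RT/F)*ln((PK*Ko + PNa*Nao + PCl*Cli)/(PK*Ki + PNa*Nai + PCl*Clo))
Numer = 22.798, Denom = 183.556
Vm = -55.74 mV


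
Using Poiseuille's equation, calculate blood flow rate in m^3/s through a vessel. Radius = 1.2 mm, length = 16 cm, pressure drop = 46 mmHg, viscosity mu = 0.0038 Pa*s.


Q = pi*r^4*dP / (8*mu*L)
r = 0.0012 m, L = 0.16 m
dP = 46 mmHg = 6132.812 Pa
Q = 8.2137e-06 m^3/s


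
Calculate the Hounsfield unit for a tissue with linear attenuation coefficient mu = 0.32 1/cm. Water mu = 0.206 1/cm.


HU = ((mu_tissue - mu_water) / mu_water) * 1000
HU = ((0.32 - 0.206) / 0.206) * 1000
HU = 553.4


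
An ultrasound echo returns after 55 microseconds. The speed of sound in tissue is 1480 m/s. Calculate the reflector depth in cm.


depth = c * t / 2
t = 55 us = 5.5000e-05 s
depth = 1480 * 5.5000e-05 / 2
depth = 0.0407 m = 4.07 cm


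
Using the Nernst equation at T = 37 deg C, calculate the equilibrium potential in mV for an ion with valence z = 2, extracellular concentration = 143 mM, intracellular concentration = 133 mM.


E = (RT/(zF)) * ln(C_out/C_in)
T = 37 + 273.15 = 310.15 K
E = (8.314 * 310.15 / (2 * 96485)) * ln(143/133)
E = 0.9687 mV


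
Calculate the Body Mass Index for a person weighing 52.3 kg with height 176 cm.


BMI = weight / height^2
height = 176 cm = 1.76 m
BMI = 52.3 / 1.76^2
BMI = 16.88 kg/m^2


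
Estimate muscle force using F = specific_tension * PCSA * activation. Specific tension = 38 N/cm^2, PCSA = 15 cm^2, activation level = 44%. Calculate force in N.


F = sigma * PCSA * activation
F = 38 * 15 * 0.44
F = 250.8 N


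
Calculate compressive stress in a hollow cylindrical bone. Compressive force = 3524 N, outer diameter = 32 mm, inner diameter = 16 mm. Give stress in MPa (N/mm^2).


A = pi*(r_o^2 - r_i^2)
r_o = 16 mm, r_i = 8 mm
A = 603.186 mm^2
sigma = F/A = 3524 / 603.186
sigma = 5.842 MPa


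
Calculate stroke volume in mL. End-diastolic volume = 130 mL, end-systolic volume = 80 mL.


SV = EDV - ESV
SV = 130 - 80
SV = 50 mL


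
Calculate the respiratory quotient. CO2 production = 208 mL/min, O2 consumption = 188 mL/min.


RQ = VCO2 / VO2
RQ = 208 / 188
RQ = 1.106


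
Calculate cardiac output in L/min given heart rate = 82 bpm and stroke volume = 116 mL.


CO = HR * SV
CO = 82 * 116 / 1000
CO = 9.512 L/min


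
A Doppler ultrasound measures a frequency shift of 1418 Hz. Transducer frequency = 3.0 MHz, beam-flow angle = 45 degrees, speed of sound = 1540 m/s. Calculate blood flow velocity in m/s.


v = fd * c / (2 * f0 * cos(theta))
v = 1418 * 1540 / (2 * 3.0000e+06 * cos(45))
v = 0.5147 m/s


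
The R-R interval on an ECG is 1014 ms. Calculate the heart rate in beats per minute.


HR = 60 / RR_interval(s)
RR = 1014 ms = 1.014 s
HR = 60 / 1.014 = 59.17 bpm


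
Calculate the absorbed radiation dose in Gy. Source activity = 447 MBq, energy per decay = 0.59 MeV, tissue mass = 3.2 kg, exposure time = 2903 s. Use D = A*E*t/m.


A = 447 MBq = 4.4700e+08 Bq
E = 0.59 MeV = 9.4518e-14 J
D = A*E*t/m = 4.4700e+08*9.4518e-14*2903/3.2
D = 0.03833 Gy


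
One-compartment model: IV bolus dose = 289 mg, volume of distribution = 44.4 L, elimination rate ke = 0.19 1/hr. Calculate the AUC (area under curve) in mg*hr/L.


C0 = Dose/Vd = 289/44.4 = 6.50901 mg/L
AUC = C0/ke = 6.50901/0.19
AUC = 34.26 mg*hr/L


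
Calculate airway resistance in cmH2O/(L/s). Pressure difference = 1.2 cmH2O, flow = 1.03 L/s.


R = dP / flow
R = 1.2 / 1.03
R = 1.165 cmH2O/(L/s)


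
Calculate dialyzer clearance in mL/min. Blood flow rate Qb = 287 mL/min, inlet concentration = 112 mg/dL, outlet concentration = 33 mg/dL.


K = Qb * (Cb_in - Cb_out) / Cb_in
K = 287 * (112 - 33) / 112
K = 202.4 mL/min


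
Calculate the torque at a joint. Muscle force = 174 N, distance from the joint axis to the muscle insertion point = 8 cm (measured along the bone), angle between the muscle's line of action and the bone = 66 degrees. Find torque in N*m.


Torque = F * d * sin(theta)   (moment arm = d*sin(theta))
d = 8 cm = 0.08 m
Torque = 174 * 0.08 * sin(66)
Torque = 12.72 N*m


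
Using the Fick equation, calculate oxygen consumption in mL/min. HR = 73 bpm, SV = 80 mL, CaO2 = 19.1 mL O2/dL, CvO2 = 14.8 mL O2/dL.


CO = HR*SV = 73*80/1000 = 5.84 L/min
a-v O2 diff = 19.1 - 14.8 = 4.3 mL/dL
VO2 = CO * (CaO2-CvO2) * 10 dL/L
VO2 = 5.84 * 4.3 * 10
VO2 = 251.1 mL/min


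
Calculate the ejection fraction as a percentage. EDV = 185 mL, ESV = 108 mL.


SV = EDV - ESV = 185 - 108 = 77 mL
EF = SV/EDV * 100 = 77/185 * 100
EF = 41.62%


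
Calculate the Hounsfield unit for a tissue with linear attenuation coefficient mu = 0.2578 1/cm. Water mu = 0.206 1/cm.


HU = ((mu_tissue - mu_water) / mu_water) * 1000
HU = ((0.2578 - 0.206) / 0.206) * 1000
HU = 251.5


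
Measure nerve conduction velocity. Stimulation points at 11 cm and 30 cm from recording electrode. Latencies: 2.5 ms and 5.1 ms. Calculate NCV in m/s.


Distance = (30 - 11) / 100 = 0.19 m
dt = (5.1 - 2.5) / 1000 = 0.0026 s
NCV = dist / dt = 73.08 m/s


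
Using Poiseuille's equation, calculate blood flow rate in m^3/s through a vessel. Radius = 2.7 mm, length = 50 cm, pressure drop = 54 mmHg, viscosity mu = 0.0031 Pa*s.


Q = pi*r^4*dP / (8*mu*L)
r = 0.0027 m, L = 0.5 m
dP = 54 mmHg = 7199.388 Pa
Q = 9.6935e-05 m^3/s


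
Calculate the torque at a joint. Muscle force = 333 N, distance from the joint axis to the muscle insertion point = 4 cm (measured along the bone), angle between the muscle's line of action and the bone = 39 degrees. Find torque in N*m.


Torque = F * d * sin(theta)   (moment arm = d*sin(theta))
d = 4 cm = 0.04 m
Torque = 333 * 0.04 * sin(39)
Torque = 8.383 N*m


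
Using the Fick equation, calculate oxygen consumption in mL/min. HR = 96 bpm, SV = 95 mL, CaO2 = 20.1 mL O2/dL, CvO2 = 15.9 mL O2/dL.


CO = HR*SV = 96*95/1000 = 9.12 L/min
a-v O2 diff = 20.1 - 15.9 = 4.2 mL/dL
VO2 = CO * (CaO2-CvO2) * 10 dL/L
VO2 = 9.12 * 4.2 * 10
VO2 = 383 mL/min
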